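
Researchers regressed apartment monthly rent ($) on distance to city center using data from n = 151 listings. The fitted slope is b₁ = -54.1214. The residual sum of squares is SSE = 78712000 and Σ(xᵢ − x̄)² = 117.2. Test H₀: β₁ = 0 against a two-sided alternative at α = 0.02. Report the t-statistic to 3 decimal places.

MSE = SSE/(n − 2) = 78712000/149 = 528268.
SE(b₁) = √(MSE/Sₓₓ) = √(528268/117.2) = 67.1372.
t = -54.1214 / 67.1372 = -0.806.
df = n − 2 = 149.
Two-sided p ≈ 0.4215, which is ≥ 0.02, so fail to reject H₀.
The data do not give significant evidence of an association between distance to city center and apartment monthly rent.

t = -0.806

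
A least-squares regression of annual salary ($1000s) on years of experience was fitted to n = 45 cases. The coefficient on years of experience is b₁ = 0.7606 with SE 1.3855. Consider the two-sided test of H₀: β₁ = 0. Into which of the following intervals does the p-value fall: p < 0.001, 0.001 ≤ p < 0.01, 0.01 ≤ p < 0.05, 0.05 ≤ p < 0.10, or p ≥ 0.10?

t = 0.7606 / 1.3855 = 0.549.
df = n − 2 = 45 − 2 = 43.
Two-sided p = 2·P(T_{43} > |t|) ≈ 0.5859.
So p ≥ 0.10.

p ≥ 0.10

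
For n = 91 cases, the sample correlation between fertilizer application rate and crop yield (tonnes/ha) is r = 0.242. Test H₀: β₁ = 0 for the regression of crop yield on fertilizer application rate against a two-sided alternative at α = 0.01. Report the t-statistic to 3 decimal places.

t = 2.353

t = r·√(n − 2)/√(1 − r²) = 0.242·√89/√0.941436 = 2.353.
df = n − 2 = 89.
Two-sided p ≈ 0.0208, which is ≥ 0.01, so fail to reject H₀.
The data do not give significant evidence of a linear association between fertilizer application rate and crop yield.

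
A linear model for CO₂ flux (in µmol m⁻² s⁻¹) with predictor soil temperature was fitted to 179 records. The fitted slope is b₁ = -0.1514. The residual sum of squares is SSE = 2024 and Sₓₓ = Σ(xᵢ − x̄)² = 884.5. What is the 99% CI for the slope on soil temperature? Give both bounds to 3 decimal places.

(-0.447, 0.145)

MSE = SSE/(n − 2) = 2024/177 = 11.435.
SE(b₁) = √(MSE/Sₓₓ) = √(11.435/884.5) = 0.113702.
df = n − 2 = 177.
t* = t_{0.005, 177} = 2.603891.
Margin = t* × SE = 2.603891 × 0.113702 = 0.29607.
CI: -0.1514 ± 0.29607 → (-0.447, 0.145).
With 99% confidence, each one-unit increase in soil temperature is associated with a change of between -0.447 and 0.145 µmol m⁻² s⁻¹ in CO₂ flux.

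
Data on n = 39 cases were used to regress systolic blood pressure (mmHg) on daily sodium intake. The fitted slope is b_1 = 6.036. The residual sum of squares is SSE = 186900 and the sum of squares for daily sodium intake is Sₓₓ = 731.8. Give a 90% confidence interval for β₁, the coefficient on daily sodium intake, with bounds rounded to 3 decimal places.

MSE = SSE/(n − 2) = 186900/37 = 5051.35.
SE(b_1) = √(MSE/Sₓₓ) = √(5051.35/731.8) = 2.62729.
df = n − 2 = 37.
t* = t_{0.05, 37} = 1.687094.
Margin = t* × SE = 1.687094 × 2.62729 = 4.43248.
CI: 6.036 ± 4.43248 → (1.604, 10.468).
With 90% confidence, each one-unit increase in daily sodium intake is associated with a change of between 1.604 and 10.468 mmHg in systolic blood pressure.

(1.604, 10.468)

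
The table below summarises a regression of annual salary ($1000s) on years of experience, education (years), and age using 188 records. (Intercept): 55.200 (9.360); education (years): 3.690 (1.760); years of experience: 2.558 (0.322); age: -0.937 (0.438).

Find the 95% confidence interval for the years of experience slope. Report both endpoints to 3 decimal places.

Read off: b = 2.558, SE = 0.322 for years of experience.
df = n − k − 1 = 188 − 3 − 1 = 184.
t* = t_{0.025, 184} = 1.972941.
Margin = t* × SE = 1.972941 × 0.322 = 0.63529.
CI: 2.558 ± 0.63529 → (1.923, 3.193).

(1.923, 3.193)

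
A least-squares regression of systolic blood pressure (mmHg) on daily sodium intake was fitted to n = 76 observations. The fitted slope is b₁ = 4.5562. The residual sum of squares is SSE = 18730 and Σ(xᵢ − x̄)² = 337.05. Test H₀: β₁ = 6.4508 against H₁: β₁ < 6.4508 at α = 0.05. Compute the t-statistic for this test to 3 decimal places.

t = -2.186

MSE = SSE/(n − 2) = 18730/74 = 253.108.
SE(b₁) = √(MSE/Sₓₓ) = √(253.108/337.05) = 0.866574.
t = (4.5562 − 6.4508) / 0.866574 = -2.186.
df = n − 2 = 74.
One-sided p ≈ 0.0160, which is < 0.05, so reject H₀.
There is evidence that the true slope on daily sodium intake is below 6.4508 mmHg per unit.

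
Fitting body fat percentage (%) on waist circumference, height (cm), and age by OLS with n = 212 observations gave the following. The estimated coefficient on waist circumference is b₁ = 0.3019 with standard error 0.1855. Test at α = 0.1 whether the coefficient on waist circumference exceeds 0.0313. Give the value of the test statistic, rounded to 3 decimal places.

t = 1.459

H₀: β₁ = 0.0313 vs H₁: β₁ > 0.0313.
t = (b₁ − β₁⁰)/SE = (0.3019 − 0.0313) / 0.1855 = 1.459.
df = n − k − 1 = 212 − 3 − 1 = 208.
One-sided p ≈ 0.0731, which is < 0.1, so reject H₀.
There is evidence that the true slope on waist circumference exceeds 0.0313 % per unit, holding the other predictors fixed.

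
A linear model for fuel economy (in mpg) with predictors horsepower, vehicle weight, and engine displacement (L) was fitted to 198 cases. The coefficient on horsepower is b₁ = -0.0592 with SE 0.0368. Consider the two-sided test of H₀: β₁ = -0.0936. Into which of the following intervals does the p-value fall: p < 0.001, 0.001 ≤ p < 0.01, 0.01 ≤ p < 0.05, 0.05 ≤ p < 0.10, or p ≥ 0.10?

p ≥ 0.10

t = (-0.0592 − (-0.0936)) / 0.0368 = 0.935.
df = n − k − 1 = 198 − 3 − 1 = 194.
Two-sided p = 2·P(T_{194} > |t|) ≈ 0.3511.
So p ≥ 0.10.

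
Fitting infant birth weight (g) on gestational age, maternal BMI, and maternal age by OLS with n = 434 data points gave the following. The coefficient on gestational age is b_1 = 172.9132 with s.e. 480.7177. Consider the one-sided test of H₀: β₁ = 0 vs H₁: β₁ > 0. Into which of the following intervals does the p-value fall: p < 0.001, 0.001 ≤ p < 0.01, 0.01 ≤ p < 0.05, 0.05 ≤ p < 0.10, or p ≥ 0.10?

p ≥ 0.10

t = 172.9132 / 480.7177 = 0.360.
df = n − k − 1 = 434 − 3 − 1 = 430.
One-sided p = P(T_{430} > t) ≈ 0.3596.
So p ≥ 0.10.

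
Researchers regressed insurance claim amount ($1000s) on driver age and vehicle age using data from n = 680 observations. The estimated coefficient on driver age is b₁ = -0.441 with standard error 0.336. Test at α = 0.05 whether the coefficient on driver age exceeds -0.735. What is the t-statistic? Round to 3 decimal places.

H₀: β₁ = -0.735 vs H₁: β₁ > -0.735.
t = (b₁ − β₁⁰)/SE = (-0.441 − (-0.735)) / 0.336 = 0.875.
df = n − k − 1 = 680 − 2 − 1 = 677.
One-sided p ≈ 0.1909, which is ≥ 0.05, so fail to reject H₀.
The data do not give significant evidence that the true slope on driver age exceeds -0.735 $1000s per unit, holding the other predictors fixed.

t = 0.875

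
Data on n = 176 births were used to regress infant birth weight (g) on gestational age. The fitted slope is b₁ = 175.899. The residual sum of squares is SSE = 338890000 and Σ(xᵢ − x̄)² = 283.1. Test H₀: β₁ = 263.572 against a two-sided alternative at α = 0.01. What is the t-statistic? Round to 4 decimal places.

t = -1.0570

MSE = SSE/(n − 2) = 338890000/174 = 1.94764e+06.
SE(b₁) = √(MSE/Sₓₓ) = √(1.94764e+06/283.1) = 82.944.
t = (175.899 − 263.572) / 82.944 = -1.0570.
df = n − 2 = 174.
Two-sided p ≈ 0.2920, which is ≥ 0.01, so fail to reject H₀.
The data are consistent with a true slope of 263.572 g per unit of gestational age.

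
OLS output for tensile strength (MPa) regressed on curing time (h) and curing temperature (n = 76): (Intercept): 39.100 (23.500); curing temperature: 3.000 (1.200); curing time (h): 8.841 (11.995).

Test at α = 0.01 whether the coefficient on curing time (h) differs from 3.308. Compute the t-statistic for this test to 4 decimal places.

Read off: b = 8.841, SE = 11.995 for curing time (h).
H₀: β₁ = 3.308 vs H₁: β₁ ≠ 3.308.
t = (8.841 − 3.308) / 11.995 = 0.4613.
df = n − k − 1 = 76 − 2 − 1 = 73.
Two-sided p ≈ 0.6460, which is ≥ 0.01, so fail to reject H₀.
The data are consistent with a true slope of 3.308 MPa per unit of curing time (h), holding the other predictors fixed.

t = 0.4613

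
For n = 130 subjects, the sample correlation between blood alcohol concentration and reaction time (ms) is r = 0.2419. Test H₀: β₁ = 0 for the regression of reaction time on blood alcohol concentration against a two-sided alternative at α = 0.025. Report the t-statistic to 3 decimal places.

t = 2.821

t = r·√(n − 2)/√(1 − r²) = 0.2419·√128/√0.941484 = 2.821.
df = n − 2 = 128.
Two-sided p ≈ 0.0056, which is < 0.025, so reject H₀.
There is evidence of a linear association between blood alcohol concentration and reaction time.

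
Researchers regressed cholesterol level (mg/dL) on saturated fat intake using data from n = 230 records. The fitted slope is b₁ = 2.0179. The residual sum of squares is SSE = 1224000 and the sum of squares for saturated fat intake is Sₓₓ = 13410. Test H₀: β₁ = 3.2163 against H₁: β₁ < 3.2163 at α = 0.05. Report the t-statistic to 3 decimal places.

MSE = SSE/(n − 2) = 1224000/228 = 5368.42.
SE(b₁) = √(MSE/Sₓₓ) = √(5368.42/13410) = 0.632716.
t = (2.0179 − 3.2163) / 0.632716 = -1.894.
df = n − 2 = 228.
One-sided p ≈ 0.0297, which is < 0.05, so reject H₀.
There is evidence that the true slope on saturated fat intake is below 3.2163 mg/dL per unit.

t = -1.894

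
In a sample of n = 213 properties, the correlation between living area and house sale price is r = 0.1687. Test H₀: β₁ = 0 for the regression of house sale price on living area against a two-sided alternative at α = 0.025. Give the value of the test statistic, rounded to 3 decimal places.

t = 2.486

t = r·√(n − 2)/√(1 − r²) = 0.1687·√211/√0.97154 = 2.486.
df = n − 2 = 211.
Two-sided p ≈ 0.0137, which is < 0.025, so reject H₀.
There is evidence of a linear association between living area and house sale price.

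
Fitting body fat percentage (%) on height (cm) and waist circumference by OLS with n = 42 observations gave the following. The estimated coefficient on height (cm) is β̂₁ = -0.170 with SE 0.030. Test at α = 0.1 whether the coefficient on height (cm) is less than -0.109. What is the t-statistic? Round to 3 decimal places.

t = -2.033

H₀: β₁ = -0.109 vs H₁: β₁ < -0.109.
t = (β̂₁ − β₁⁰)/SE = (-0.170 − (-0.109)) / 0.030 = -2.033.
df = n − k − 1 = 42 − 2 − 1 = 39.
One-sided p ≈ 0.0244, which is < 0.1, so reject H₀.
There is evidence that the true slope on height (cm) is below -0.109 % per unit, holding the other predictors fixed.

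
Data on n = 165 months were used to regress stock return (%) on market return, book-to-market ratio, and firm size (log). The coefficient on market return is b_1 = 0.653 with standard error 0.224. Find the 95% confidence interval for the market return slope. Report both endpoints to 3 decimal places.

(0.211, 1.095)

df = n − k − 1 = 165 − 3 − 1 = 161.
t* = t_{0.025, 161} = 1.974808.
Margin = t* × SE = 1.974808 × 0.224 = 0.44236.
CI: 0.653 ± 0.44236 → (0.211, 1.095).
With 95% confidence, each one-unit increase in market return is associated with a change of between 0.211 and 1.095 % in stock return, holding the other predictors fixed.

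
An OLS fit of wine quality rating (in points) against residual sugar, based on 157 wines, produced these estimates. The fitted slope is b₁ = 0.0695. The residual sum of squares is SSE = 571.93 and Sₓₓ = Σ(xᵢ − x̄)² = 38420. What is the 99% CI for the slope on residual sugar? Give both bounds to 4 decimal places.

(0.0439, 0.0951)

MSE = SSE/(n − 2) = 571.93/155 = 3.68987.
SE(b₁) = √(MSE/Sₓₓ) = √(3.68987/38420) = 0.00980002.
df = n − 2 = 155.
t* = t_{0.005, 155} = 2.60792.
Margin = t* × SE = 2.60792 × 0.00980002 = 0.025558.
CI: 0.0695 ± 0.025558 → (0.0439, 0.0951).
With 99% confidence, each one-unit increase in residual sugar is associated with a change of between 0.0439 and 0.0951 points in wine quality rating.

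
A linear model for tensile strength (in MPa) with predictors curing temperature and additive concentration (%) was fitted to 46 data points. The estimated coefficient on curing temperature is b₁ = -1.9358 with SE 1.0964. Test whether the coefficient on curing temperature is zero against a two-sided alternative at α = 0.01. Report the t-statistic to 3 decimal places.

t = -1.766

H₀: β₁ = 0 vs H₁: β₁ ≠ 0.
t = (b₁ − β₁⁰)/SE = -1.9358 / 1.0964 = -1.766.
df = n − k − 1 = 46 − 2 − 1 = 43.
Two-sided p ≈ 0.0846, which is ≥ 0.01, so fail to reject H₀.
The data do not give significant evidence of an association between curing temperature and tensile strength, after adjusting for the other predictors.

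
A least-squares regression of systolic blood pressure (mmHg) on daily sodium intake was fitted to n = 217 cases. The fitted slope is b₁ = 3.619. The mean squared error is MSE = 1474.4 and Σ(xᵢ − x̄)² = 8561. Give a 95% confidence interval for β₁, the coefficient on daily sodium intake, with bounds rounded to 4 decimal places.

SE(b₁) = √(MSE/Sₓₓ) = √(1474.4/8561) = 0.414997.
df = n − 2 = 215.
t* = t_{0.025, 215} = 1.971059.
Margin = t* × SE = 1.971059 × 0.414997 = 0.817984.
CI: 3.619 ± 0.817984 → (2.8010, 4.4370).
With 95% confidence, each one-unit increase in daily sodium intake is associated with a change of between 2.8010 and 4.4370 mmHg in systolic blood pressure.

(2.8010, 4.4370)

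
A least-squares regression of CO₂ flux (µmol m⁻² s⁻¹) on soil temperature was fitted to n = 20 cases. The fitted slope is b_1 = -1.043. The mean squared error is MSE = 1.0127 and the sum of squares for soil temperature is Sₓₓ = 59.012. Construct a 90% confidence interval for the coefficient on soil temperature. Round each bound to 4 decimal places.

(-1.2702, -0.8158)

SE(b_1) = √(MSE/Sₓₓ) = √(1.0127/59.012) = 0.131.
df = n − 2 = 18.
t* = t_{0.05, 18} = 1.734064.
Margin = t* × SE = 1.734064 × 0.131 = 0.227162.
CI: -1.043 ± 0.227162 → (-1.2702, -0.8158).
With 90% confidence, each one-unit increase in soil temperature is associated with a change of between -1.2702 and -0.8158 µmol m⁻² s⁻¹ in CO₂ flux.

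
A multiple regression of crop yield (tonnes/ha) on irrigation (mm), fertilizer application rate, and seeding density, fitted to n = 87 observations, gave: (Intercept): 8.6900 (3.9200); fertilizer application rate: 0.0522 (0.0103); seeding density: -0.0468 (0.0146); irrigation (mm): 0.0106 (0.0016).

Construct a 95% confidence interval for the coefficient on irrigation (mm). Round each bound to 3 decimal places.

(0.007, 0.014)

Read off: b = 0.0106, SE = 0.0016 for irrigation (mm).
df = n − k − 1 = 87 − 3 − 1 = 83.
t* = t_{0.025, 83} = 1.98896.
Margin = t* × SE = 1.98896 × 0.0016 = 0.00318.
CI: 0.0106 ± 0.00318 → (0.007, 0.014).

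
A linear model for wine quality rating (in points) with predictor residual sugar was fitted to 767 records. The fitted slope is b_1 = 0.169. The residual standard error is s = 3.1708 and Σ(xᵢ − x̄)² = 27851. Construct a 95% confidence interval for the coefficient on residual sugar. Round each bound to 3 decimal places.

SE(b_1) = s/√Sₓₓ = 3.1708/√27851 = 0.0189998.
df = n − 2 = 765.
t* = t_{0.025, 765} = 1.96307.
Margin = t* × SE = 1.96307 × 0.0189998 = 0.03730.
CI: 0.169 ± 0.03730 → (0.132, 0.206).
With 95% confidence, each one-unit increase in residual sugar is associated with a change of between 0.132 and 0.206 points in wine quality rating.

(0.132, 0.206)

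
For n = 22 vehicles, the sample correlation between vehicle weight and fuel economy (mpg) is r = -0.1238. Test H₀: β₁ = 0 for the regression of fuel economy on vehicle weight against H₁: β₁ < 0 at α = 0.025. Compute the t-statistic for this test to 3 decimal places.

t = r·√(n − 2)/√(1 − r²) = -0.1238·√20/√0.984674 = -0.558.
df = n − 2 = 20.
One-sided p ≈ 0.2915, which is ≥ 0.025, so fail to reject H₀.
The data do not give significant evidence of a linear association between vehicle weight and fuel economy.

t = -0.558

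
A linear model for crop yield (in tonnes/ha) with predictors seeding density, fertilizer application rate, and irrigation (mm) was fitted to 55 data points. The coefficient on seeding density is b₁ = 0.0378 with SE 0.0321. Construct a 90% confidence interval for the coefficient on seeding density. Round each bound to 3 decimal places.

df = n − k − 1 = 55 − 3 − 1 = 51.
t* = t_{0.05, 51} = 1.675285.
Margin = t* × SE = 1.675285 × 0.0321 = 0.05378.
CI: 0.0378 ± 0.05378 → (-0.016, 0.092).
With 90% confidence, each one-unit increase in seeding density is associated with a change of between -0.016 and 0.092 tonnes/ha in crop yield, holding the other predictors fixed.

(-0.016, 0.092)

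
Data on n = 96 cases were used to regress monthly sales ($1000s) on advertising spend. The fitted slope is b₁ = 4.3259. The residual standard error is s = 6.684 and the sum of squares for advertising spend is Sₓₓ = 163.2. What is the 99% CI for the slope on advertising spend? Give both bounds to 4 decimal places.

SE(b₁) = s/√Sₓₓ = 6.684/√163.2 = 0.52321.
df = n − 2 = 94.
t* = t_{0.005, 94} = 2.629148.
Margin = t* × SE = 2.629148 × 0.52321 = 1.375597.
CI: 4.3259 ± 1.375597 → (2.9503, 5.7015).
With 99% confidence, each one-unit increase in advertising spend is associated with a change of between 2.9503 and 5.7015 $1000s in monthly sales.

(2.9503, 5.7015)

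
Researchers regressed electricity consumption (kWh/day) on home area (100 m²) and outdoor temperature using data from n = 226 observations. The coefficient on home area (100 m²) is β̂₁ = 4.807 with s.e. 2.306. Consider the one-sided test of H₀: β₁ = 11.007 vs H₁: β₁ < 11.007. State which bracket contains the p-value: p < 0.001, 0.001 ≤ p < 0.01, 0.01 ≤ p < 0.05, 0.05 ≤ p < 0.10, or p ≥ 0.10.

t = (4.807 − 11.007) / 2.306 = -2.689.
df = n − k − 1 = 226 − 2 − 1 = 223.
One-sided p = P(T_{223} < t) ≈ 0.0039.
So 0.001 ≤ p < 0.01.

0.001 ≤ p < 0.01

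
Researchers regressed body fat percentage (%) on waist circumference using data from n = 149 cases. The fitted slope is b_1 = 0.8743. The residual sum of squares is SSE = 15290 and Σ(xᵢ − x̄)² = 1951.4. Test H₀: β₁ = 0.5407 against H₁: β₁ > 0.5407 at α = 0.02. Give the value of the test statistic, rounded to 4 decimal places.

t = 1.4450

MSE = SSE/(n − 2) = 15290/147 = 104.014.
SE(b_1) = √(MSE/Sₓₓ) = √(104.014/1951.4) = 0.230872.
t = (0.8743 − 0.5407) / 0.230872 = 1.4450.
df = n − 2 = 147.
One-sided p ≈ 0.0753, which is ≥ 0.02, so fail to reject H₀.
The data do not give significant evidence that the true slope on waist circumference exceeds 0.5407 % per unit.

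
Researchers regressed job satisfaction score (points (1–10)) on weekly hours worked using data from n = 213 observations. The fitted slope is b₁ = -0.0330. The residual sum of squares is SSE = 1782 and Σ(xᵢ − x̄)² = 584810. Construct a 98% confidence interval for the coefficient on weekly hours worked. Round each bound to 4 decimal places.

MSE = SSE/(n − 2) = 1782/211 = 8.4455.
SE(b₁) = √(MSE/Sₓₓ) = √(8.4455/584810) = 0.00380019.
df = n − 2 = 211.
t* = t_{0.01, 211} = 2.34415.
Margin = t* × SE = 2.34415 × 0.00380019 = 0.008908.
CI: -0.0330 ± 0.008908 → (-0.0419, -0.0241).
With 98% confidence, each one-unit increase in weekly hours worked is associated with a change of between -0.0419 and -0.0241 points (1–10) in job satisfaction score.

(-0.0419, -0.0241)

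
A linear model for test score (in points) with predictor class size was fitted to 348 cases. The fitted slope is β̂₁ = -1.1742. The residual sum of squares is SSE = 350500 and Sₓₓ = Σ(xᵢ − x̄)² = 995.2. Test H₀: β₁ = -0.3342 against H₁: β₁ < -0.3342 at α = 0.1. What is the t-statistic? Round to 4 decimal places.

t = -0.8326

MSE = SSE/(n − 2) = 350500/346 = 1013.01.
SE(β̂₁) = √(MSE/Sₓₓ) = √(1013.01/995.2) = 1.00891.
t = (-1.1742 − (-0.3342)) / 1.00891 = -0.8326.
df = n − 2 = 346.
One-sided p ≈ 0.2028, which is ≥ 0.1, so fail to reject H₀.
The data do not give significant evidence that the true slope on class size is below -0.3342 points per unit.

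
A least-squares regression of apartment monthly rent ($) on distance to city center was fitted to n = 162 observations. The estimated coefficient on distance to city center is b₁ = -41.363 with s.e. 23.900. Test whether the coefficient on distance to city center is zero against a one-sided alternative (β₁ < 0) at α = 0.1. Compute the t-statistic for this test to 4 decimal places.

t = -1.7307

H₀: β₁ = 0 vs H₁: β₁ < 0.
t = (b₁ − β₁⁰)/SE = -41.363 / 23.900 = -1.7307.
df = n − 2 = 162 − 2 = 160.
One-sided p ≈ 0.0427, which is < 0.1, so reject H₀.
There is evidence that the true slope on distance to city center is negative.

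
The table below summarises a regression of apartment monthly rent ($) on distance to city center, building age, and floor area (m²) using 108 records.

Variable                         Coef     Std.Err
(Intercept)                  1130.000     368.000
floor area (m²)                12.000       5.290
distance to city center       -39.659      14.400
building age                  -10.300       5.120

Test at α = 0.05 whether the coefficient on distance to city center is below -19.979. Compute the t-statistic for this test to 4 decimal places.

Read off: b = -39.659, SE = 14.400 for distance to city center.
H₀: β₁ = -19.979 vs H₁: β₁ < -19.979.
t = (-39.659 − (-19.979)) / 14.400 = -1.3667.
df = n − k − 1 = 108 − 3 − 1 = 104.
One-sided p ≈ 0.0873, which is ≥ 0.05, so fail to reject H₀.
The data do not give significant evidence that the true slope on distance to city center is below -19.979 $ per unit, holding the other predictors fixed.

t = -1.3667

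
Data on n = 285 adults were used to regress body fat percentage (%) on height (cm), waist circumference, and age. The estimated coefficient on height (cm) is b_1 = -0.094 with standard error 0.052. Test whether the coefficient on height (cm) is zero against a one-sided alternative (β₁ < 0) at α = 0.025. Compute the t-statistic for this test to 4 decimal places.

t = -1.8077

H₀: β₁ = 0 vs H₁: β₁ < 0.
t = (b_1 − β₁⁰)/SE = -0.094 / 0.052 = -1.8077.
df = n − k − 1 = 285 − 3 − 1 = 281.
One-sided p ≈ 0.0359, which is ≥ 0.025, so fail to reject H₀.
The data do not give significant evidence that the true slope on height (cm) is negative, holding the other predictors fixed.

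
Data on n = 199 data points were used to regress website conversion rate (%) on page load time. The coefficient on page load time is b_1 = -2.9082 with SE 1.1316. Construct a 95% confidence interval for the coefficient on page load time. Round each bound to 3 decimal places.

(-5.140, -0.677)

df = n − 2 = 199 − 2 = 197.
t* = t_{0.025, 197} = 1.972079.
Margin = t* × SE = 1.972079 × 1.1316 = 2.23160.
CI: -2.9082 ± 2.23160 → (-5.140, -0.677).
With 95% confidence, each one-unit increase in page load time is associated with a change of between -5.140 and -0.677 % in website conversion rate.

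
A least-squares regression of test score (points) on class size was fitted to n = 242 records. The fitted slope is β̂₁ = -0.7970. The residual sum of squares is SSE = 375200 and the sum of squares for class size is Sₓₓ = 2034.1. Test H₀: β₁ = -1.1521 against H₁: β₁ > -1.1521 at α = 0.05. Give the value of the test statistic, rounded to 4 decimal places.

MSE = SSE/(n − 2) = 375200/240 = 1563.33.
SE(β̂₁) = √(MSE/Sₓₓ) = √(1563.33/2034.1) = 0.876677.
t = (-0.7970 − (-1.1521)) / 0.876677 = 0.4051.
df = n − 2 = 240.
One-sided p ≈ 0.3429, which is ≥ 0.05, so fail to reject H₀.
The data do not give significant evidence that the true slope on class size exceeds -1.1521 points per unit.

t = 0.4051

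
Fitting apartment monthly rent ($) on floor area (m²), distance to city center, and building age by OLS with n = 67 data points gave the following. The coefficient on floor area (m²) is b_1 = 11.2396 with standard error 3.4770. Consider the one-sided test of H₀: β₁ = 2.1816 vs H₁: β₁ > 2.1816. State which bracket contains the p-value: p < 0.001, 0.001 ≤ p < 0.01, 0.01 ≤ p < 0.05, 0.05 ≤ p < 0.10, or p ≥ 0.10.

0.001 ≤ p < 0.01

t = (11.2396 − 2.1816) / 3.4770 = 2.605.
df = n − k − 1 = 67 − 3 − 1 = 63.
One-sided p = P(T_{63} > t) ≈ 0.0057.
So 0.001 ≤ p < 0.01.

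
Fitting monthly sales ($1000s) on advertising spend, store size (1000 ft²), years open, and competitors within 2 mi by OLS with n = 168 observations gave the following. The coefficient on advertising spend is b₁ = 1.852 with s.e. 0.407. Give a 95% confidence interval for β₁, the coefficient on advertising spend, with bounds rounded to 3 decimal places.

df = n − k − 1 = 168 − 4 − 1 = 163.
t* = t_{0.025, 163} = 1.974625.
Margin = t* × SE = 1.974625 × 0.407 = 0.80367.
CI: 1.852 ± 0.80367 → (1.048, 2.656).
With 95% confidence, each one-unit increase in advertising spend is associated with a change of between 1.048 and 2.656 $1000s in monthly sales, holding the other predictors fixed.

(1.048, 2.656)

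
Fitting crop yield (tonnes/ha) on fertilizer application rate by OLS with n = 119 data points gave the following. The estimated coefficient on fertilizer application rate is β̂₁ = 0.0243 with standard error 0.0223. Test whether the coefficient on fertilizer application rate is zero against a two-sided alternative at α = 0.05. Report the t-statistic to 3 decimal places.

t = 1.090

H₀: β₁ = 0 vs H₁: β₁ ≠ 0.
t = (β̂₁ − β₁⁰)/SE = 0.0243 / 0.0223 = 1.090.
df = n − 2 = 119 − 2 = 117.
Two-sided p ≈ 0.2781, which is ≥ 0.05, so fail to reject H₀.
The data do not give significant evidence of an association between fertilizer application rate and crop yield.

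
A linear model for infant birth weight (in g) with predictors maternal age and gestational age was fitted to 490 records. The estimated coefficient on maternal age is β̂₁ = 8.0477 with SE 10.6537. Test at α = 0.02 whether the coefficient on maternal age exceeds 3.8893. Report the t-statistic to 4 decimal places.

H₀: β₁ = 3.8893 vs H₁: β₁ > 3.8893.
t = (β̂₁ − β₁⁰)/SE = (8.0477 − 3.8893) / 10.6537 = 0.3903.
df = n − k − 1 = 490 − 2 − 1 = 487.
One-sided p ≈ 0.3482, which is ≥ 0.02, so fail to reject H₀.
The data do not give significant evidence that the true slope on maternal age exceeds 3.8893 g per unit, holding the other predictors fixed.

t = 0.3903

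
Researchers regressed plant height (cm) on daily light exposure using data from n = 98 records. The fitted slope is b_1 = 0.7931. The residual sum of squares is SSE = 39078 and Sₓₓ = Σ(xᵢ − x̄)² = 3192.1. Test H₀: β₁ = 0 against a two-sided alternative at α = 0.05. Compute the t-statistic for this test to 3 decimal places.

t = 2.221

MSE = SSE/(n − 2) = 39078/96 = 407.062.
SE(b_1) = √(MSE/Sₓₓ) = √(407.062/3192.1) = 0.357102.
t = 0.7931 / 0.357102 = 2.221.
df = n − 2 = 96.
Two-sided p ≈ 0.0287, which is < 0.05, so reject H₀.
There is evidence that daily light exposure is associated with plant height.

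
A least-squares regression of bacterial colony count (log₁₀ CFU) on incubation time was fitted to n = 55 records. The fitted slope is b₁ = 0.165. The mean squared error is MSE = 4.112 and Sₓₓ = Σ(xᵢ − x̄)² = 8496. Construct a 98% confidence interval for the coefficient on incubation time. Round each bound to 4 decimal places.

(0.1122, 0.2178)

SE(b₁) = √(MSE/Sₓₓ) = √(4.112/8496) = 0.0219998.
df = n − 2 = 53.
t* = t_{0.01, 53} = 2.39879.
Margin = t* × SE = 2.39879 × 0.0219998 = 0.052773.
CI: 0.165 ± 0.052773 → (0.1122, 0.2178).
With 98% confidence, each one-unit increase in incubation time is associated with a change of between 0.1122 and 0.2178 log₁₀ CFU in bacterial colony count.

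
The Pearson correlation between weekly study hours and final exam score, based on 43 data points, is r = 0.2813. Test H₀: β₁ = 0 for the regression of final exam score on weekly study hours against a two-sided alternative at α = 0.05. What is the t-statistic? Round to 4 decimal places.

t = 1.8770

t = r·√(n − 2)/√(1 − r²) = 0.2813·√41/√0.92087 = 1.8770.
df = n − 2 = 41.
Two-sided p ≈ 0.0676, which is ≥ 0.05, so fail to reject H₀.
The data do not give significant evidence of a linear association between weekly study hours and final exam score.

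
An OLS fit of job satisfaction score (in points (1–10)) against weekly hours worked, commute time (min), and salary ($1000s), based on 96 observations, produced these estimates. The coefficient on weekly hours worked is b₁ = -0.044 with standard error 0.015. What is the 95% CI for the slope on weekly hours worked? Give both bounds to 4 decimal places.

df = n − k − 1 = 96 − 3 − 1 = 92.
t* = t_{0.025, 92} = 1.986086.
Margin = t* × SE = 1.986086 × 0.015 = 0.029791.
CI: -0.044 ± 0.029791 → (-0.0738, -0.0142).
With 95% confidence, each one-unit increase in weekly hours worked is associated with a change of between -0.0738 and -0.0142 points (1–10) in job satisfaction score, holding the other predictors fixed.

(-0.0738, -0.0142)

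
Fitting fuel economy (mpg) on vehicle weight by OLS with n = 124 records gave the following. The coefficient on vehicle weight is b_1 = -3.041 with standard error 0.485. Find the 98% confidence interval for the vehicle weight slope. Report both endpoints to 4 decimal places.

df = n − 2 = 124 − 2 = 122.
t* = t_{0.01, 122} = 2.357302.
Margin = t* × SE = 2.357302 × 0.485 = 1.143292.
CI: -3.041 ± 1.143292 → (-4.1843, -1.8977).
With 98% confidence, each one-unit increase in vehicle weight is associated with a change of between -4.1843 and -1.8977 mpg in fuel economy.

(-4.1843, -1.8977)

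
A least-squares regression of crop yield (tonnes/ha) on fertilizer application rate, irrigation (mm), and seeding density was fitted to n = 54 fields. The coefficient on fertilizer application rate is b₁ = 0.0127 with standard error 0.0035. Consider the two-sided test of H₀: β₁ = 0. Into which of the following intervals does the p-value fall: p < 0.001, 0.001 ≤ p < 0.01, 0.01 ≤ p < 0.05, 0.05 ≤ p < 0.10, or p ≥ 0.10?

t = 0.0127 / 0.0035 = 3.629.
df = n − k − 1 = 54 − 3 − 1 = 50.
Two-sided p = 2·P(T_{50} > |t|) ≈ 0.0007.
So p < 0.001.

p < 0.001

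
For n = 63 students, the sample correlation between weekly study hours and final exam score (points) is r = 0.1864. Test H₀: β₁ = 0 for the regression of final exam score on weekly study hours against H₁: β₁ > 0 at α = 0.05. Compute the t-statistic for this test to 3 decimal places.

t = r·√(n − 2)/√(1 − r²) = 0.1864·√61/√0.965255 = 1.482.
df = n − 2 = 61.
One-sided p ≈ 0.0718, which is ≥ 0.05, so fail to reject H₀.
The data do not give significant evidence of a linear association between weekly study hours and final exam score.

t = 1.482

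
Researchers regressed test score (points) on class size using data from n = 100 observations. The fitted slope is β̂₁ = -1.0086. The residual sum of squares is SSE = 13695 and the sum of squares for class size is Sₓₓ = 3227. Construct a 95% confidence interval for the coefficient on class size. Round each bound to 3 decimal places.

MSE = SSE/(n − 2) = 13695/98 = 139.745.
SE(β̂₁) = √(MSE/Sₓₓ) = √(139.745/3227) = 0.208098.
df = n − 2 = 98.
t* = t_{0.025, 98} = 1.984467.
Margin = t* × SE = 1.984467 × 0.208098 = 0.41296.
CI: -1.0086 ± 0.41296 → (-1.422, -0.596).
With 95% confidence, each one-unit increase in class size is associated with a change of between -1.422 and -0.596 points in test score.

(-1.422, -0.596)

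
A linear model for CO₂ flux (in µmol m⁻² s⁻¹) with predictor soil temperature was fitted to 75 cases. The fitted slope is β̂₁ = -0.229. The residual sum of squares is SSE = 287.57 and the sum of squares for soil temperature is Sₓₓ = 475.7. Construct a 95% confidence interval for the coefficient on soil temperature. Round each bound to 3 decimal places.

MSE = SSE/(n − 2) = 287.57/73 = 3.93932.
SE(β̂₁) = √(MSE/Sₓₓ) = √(3.93932/475.7) = 0.0910005.
df = n − 2 = 73.
t* = t_{0.025, 73} = 1.992997.
Margin = t* × SE = 1.992997 × 0.0910005 = 0.18136.
CI: -0.229 ± 0.18136 → (-0.410, -0.048).
With 95% confidence, each one-unit increase in soil temperature is associated with a change of between -0.410 and -0.048 µmol m⁻² s⁻¹ in CO₂ flux.

(-0.410, -0.048)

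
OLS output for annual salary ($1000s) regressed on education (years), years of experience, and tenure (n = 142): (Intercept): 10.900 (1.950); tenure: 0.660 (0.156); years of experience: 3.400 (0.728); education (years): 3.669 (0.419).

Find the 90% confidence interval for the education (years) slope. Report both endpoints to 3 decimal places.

(2.975, 4.363)

Read off: b = 3.669, SE = 0.419 for education (years).
df = n − k − 1 = 142 − 3 − 1 = 138.
t* = t_{0.05, 138} = 1.65597.
Margin = t* × SE = 1.65597 × 0.419 = 0.69385.
CI: 3.669 ± 0.69385 → (2.975, 4.363).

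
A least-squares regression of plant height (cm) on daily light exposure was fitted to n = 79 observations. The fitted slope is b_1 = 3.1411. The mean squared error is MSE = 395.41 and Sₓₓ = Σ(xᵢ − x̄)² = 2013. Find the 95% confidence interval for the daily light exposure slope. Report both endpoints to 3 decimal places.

SE(b_1) = √(MSE/Sₓₓ) = √(395.41/2013) = 0.443202.
df = n − 2 = 77.
t* = t_{0.025, 77} = 1.991254.
Margin = t* × SE = 1.991254 × 0.443202 = 0.88253.
CI: 3.1411 ± 0.88253 → (2.259, 4.024).
With 95% confidence, each one-unit increase in daily light exposure is associated with a change of between 2.259 and 4.024 cm in plant height.

(2.259, 4.024)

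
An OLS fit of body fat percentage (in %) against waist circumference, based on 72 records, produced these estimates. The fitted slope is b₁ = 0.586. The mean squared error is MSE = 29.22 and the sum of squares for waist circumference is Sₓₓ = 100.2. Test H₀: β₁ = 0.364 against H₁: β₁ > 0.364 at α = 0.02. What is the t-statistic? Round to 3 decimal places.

SE(b₁) = √(MSE/Sₓₓ) = √(29.22/100.2) = 0.540016.
t = (0.586 − 0.364) / 0.540016 = 0.411.
df = n − 2 = 70.
One-sided p ≈ 0.3411, which is ≥ 0.02, so fail to reject H₀.
The data do not give significant evidence that the true slope on waist circumference exceeds 0.364 % per unit.

t = 0.411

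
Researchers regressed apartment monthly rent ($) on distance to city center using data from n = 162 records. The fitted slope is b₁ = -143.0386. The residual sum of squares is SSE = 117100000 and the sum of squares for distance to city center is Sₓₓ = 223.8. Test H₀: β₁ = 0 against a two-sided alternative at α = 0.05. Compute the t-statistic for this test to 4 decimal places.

MSE = SSE/(n − 2) = 117100000/160 = 731875.
SE(b₁) = √(MSE/Sₓₓ) = √(731875/223.8) = 57.1858.
t = -143.0386 / 57.1858 = -2.5013.
df = n − 2 = 160.
Two-sided p ≈ 0.0134, which is < 0.05, so reject H₀.
There is evidence that distance to city center is associated with apartment monthly rent.

t = -2.5013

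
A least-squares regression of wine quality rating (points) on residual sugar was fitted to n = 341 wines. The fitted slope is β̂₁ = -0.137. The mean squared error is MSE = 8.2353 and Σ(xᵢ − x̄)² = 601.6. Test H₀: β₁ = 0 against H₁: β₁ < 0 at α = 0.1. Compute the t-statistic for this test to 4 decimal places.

t = -1.1709

SE(β̂₁) = √(MSE/Sₓₓ) = √(8.2353/601.6) = 0.117.
t = -0.137 / 0.117 = -1.1709.
df = n − 2 = 339.
One-sided p ≈ 0.1212, which is ≥ 0.1, so fail to reject H₀.
The data do not give significant evidence that the true slope on residual sugar is negative.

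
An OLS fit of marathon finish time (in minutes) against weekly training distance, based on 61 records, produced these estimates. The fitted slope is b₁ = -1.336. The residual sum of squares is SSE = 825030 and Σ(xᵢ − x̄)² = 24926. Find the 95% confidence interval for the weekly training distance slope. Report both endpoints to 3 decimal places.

(-2.835, 0.163)

MSE = SSE/(n − 2) = 825030/59 = 13983.6.
SE(b₁) = √(MSE/Sₓₓ) = √(13983.6/24926) = 0.749001.
df = n − 2 = 59.
t* = t_{0.025, 59} = 2.000995.
Margin = t* × SE = 2.000995 × 0.749001 = 1.49875.
CI: -1.336 ± 1.49875 → (-2.835, 0.163).
With 95% confidence, each one-unit increase in weekly training distance is associated with a change of between -2.835 and 0.163 minutes in marathon finish time.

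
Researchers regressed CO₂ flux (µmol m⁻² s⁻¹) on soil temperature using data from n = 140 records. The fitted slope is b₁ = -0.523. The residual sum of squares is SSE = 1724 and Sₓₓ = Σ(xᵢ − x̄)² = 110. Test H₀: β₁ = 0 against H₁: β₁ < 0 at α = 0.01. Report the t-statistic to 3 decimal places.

MSE = SSE/(n − 2) = 1724/138 = 12.4928.
SE(b₁) = √(MSE/Sₓₓ) = √(12.4928/110) = 0.337002.
t = -0.523 / 0.337002 = -1.552.
df = n − 2 = 138.
One-sided p ≈ 0.0615, which is ≥ 0.01, so fail to reject H₀.
The data do not give significant evidence that the true slope on soil temperature is negative.

t = -1.552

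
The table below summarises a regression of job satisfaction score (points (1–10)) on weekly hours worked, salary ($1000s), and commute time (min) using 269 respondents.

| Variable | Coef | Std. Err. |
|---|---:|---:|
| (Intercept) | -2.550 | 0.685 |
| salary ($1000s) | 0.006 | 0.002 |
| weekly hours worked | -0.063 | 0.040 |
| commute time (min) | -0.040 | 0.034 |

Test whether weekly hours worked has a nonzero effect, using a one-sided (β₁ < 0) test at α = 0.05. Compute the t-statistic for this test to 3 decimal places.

Read off: b = -0.063, SE = 0.040 for weekly hours worked.
H₀: β₁ = 0 vs H₁: β₁ < 0.
t = -0.063 / 0.040 = -1.575.
df = n − k − 1 = 269 − 3 − 1 = 265.
One-sided p ≈ 0.0582, which is ≥ 0.05, so fail to reject H₀.
The data do not give significant evidence that the true slope on weekly hours worked is negative, holding the other predictors fixed.

t = -1.575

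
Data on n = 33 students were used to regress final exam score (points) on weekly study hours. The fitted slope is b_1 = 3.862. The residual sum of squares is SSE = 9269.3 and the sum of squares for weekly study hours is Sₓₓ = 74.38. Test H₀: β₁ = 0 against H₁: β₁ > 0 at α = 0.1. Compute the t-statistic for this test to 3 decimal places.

MSE = SSE/(n − 2) = 9269.3/31 = 299.01.
SE(b_1) = √(MSE/Sₓₓ) = √(299.01/74.38) = 2.005.
t = 3.862 / 2.005 = 1.926.
df = n − 2 = 31.
One-sided p ≈ 0.0316, which is < 0.1, so reject H₀.
There is evidence that the true slope on weekly study hours is positive.

t = 1.926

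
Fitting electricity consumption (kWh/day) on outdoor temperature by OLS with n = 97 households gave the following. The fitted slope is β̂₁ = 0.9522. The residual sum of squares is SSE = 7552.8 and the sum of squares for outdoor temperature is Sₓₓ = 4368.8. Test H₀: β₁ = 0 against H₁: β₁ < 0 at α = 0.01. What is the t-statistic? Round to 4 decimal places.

MSE = SSE/(n − 2) = 7552.8/95 = 79.5032.
SE(β̂₁) = √(MSE/Sₓₓ) = √(79.5032/4368.8) = 0.1349.
t = 0.9522 / 0.1349 = 7.0586.
df = n − 2 = 95.
One-sided p ≈ 1.0000, which is ≥ 0.01, so fail to reject H₀.
The data do not give significant evidence that the true slope on outdoor temperature is negative.

t = 7.0586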